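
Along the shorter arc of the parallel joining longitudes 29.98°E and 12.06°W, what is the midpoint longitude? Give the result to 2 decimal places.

Signed shortest Δλ from +29.98° to -12.06° is -42.04°.
Midpoint longitude = +29.98° + (-42.04°)/2 = +29.98° − 21.02° = +8.96°.

8.96°E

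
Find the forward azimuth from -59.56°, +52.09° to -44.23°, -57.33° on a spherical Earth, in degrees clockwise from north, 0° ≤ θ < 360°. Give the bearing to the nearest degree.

230°

Δλ = -57.33 − 52.09 = -109.42°.
θ = atan2( sin Δλ · cos φ₂ , cos φ₁ · sin φ₂ − sin φ₁ · cos φ₂ · cos Δλ )
  = atan2(-0.67578, -0.55880) = -129.587° → normalised to [0°, 360°): 230.413°.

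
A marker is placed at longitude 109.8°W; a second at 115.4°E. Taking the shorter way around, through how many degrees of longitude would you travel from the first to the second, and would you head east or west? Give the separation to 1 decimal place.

134.8° west

Raw difference: 115.4 − -109.8 = 225.2°.
Normalise into (−180°, 180°]: 225.2° − 360° = -134.8°.
Negative ⇒ the second point lies to the west; separation 134.8°.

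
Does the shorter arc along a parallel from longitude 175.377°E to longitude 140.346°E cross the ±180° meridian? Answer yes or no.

Signed shortest Δλ = ((140.346 − 175.377 + 180) mod 360) − 180 = -35.031°.
Going west by 35.031° from +175.377° reaches +140.346° without touching 180°.

No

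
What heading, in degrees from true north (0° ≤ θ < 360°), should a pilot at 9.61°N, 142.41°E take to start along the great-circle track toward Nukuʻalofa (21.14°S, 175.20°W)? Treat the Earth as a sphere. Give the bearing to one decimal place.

126.8°

Δλ = -175.20 − 142.41 = -317.61°; wrapped into (−180°, 180°]: 42.39°.
θ = atan2( sin Δλ · cos φ₂ , cos φ₁ · sin φ₂ − sin φ₁ · cos φ₂ · cos Δλ )
  = atan2(0.62880, -0.47059) = 126.811° → normalised to [0°, 360°): 126.811°.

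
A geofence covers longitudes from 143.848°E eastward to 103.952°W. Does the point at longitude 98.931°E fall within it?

Band width going east from +143.848° to -103.952°: ((-103.952 − 143.848) mod 360) = 112.200°.
Offset of +98.931° east of the west edge: ((98.931 − 143.848) mod 360) = 315.083°.
315.083° > 112.200° ⇒ outside.

No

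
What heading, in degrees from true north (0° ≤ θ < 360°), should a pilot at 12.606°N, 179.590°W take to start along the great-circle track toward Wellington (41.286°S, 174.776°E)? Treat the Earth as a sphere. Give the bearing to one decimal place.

185.2°

Δλ = 174.776 − -179.590 = 354.366°; wrapped into (−180°, 180°]: -5.634°.
θ = atan2( sin Δλ · cos φ₂ , cos φ₁ · sin φ₂ − sin φ₁ · cos φ₂ · cos Δλ )
  = atan2(-0.07377, -0.80712) = -174.778° → normalised to [0°, 360°): 185.222°.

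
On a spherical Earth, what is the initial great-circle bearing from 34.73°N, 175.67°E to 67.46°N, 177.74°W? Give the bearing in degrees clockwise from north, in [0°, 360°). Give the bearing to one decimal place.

Δλ = -177.74 − 175.67 = -353.41°; wrapped into (−180°, 180°]: 6.59°.
θ = atan2( sin Δλ · cos φ₂ , cos φ₁ · sin φ₂ − sin φ₁ · cos φ₂ · cos Δλ )
  = atan2(0.04399, 0.54212) = 4.639° → normalised to [0°, 360°): 4.639°.

4.6°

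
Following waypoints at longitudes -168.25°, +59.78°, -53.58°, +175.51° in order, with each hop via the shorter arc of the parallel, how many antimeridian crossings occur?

Leg 1: -168.25° → +59.78°, shortest Δλ = -131.97° (west) — crosses 180°.
Leg 2: +59.78° → -53.58°, shortest Δλ = -113.36° (west) — does not cross 180°.
Leg 3: -53.58° → +175.51°, shortest Δλ = -130.91° (west) — crosses 180°.
Total crossings: 2.

2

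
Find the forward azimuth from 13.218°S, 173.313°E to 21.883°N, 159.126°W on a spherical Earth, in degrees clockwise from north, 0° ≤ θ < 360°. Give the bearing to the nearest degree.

38°

Δλ = -159.126 − 173.313 = -332.439°; wrapped into (−180°, 180°]: 27.561°.
θ = atan2( sin Δλ · cos φ₂ , cos φ₁ · sin φ₂ − sin φ₁ · cos φ₂ · cos Δλ )
  = atan2(0.42935, 0.55094) = 37.930° → normalised to [0°, 360°): 37.930°.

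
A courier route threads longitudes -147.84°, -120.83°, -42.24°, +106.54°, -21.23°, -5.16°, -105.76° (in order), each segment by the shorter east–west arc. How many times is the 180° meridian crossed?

Leg 1: -147.84° → -120.83°, shortest Δλ = 27.01° (east) — does not cross 180°.
Leg 2: -120.83° → -42.24°, shortest Δλ = 78.59° (east) — does not cross 180°.
Leg 3: -42.24° → +106.54°, shortest Δλ = 148.78° (east) — does not cross 180°.
Leg 4: +106.54° → -21.23°, shortest Δλ = -127.77° (west) — does not cross 180°.
Leg 5: -21.23° → -5.16°, shortest Δλ = 16.07° (east) — does not cross 180°.
Leg 6: -5.16° → -105.76°, shortest Δλ = -100.6° (west) — does not cross 180°.
Total crossings: 0.

0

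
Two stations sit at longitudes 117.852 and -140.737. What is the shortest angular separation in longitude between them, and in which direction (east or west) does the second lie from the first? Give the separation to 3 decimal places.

101.411° east

Raw difference: -140.737 − 117.852 = -258.589°.
Normalise into (−180°, 180°]: -258.589° + 360° = 101.411°.
Positive ⇒ the second point lies to the east; separation 101.411°.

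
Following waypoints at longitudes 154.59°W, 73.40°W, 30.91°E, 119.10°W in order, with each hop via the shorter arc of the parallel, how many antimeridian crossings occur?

Leg 1: -154.59° → -73.40°, shortest Δλ = 81.19° (east) — does not cross 180°.
Leg 2: -73.40° → +30.91°, shortest Δλ = 104.31° (east) — does not cross 180°.
Leg 3: +30.91° → -119.10°, shortest Δλ = -150.01° (west) — does not cross 180°.
Total crossings: 0.

0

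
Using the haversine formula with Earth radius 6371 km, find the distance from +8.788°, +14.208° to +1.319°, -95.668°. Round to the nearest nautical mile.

6569 nmi

Δλ = -95.668 − 14.208 = -109.876°.
Δφ = 1.319 − 8.788 = -7.469°.
a = sin²(Δφ/2) + cos φ₁ · cos φ₂ · sin²(Δλ/2) = 0.666194.
c = 2·atan2(√a, √(1−a)) = 1.90963 rad → d = 6371·c ≈ 12166.26 km ≈ 6569.26 nmi.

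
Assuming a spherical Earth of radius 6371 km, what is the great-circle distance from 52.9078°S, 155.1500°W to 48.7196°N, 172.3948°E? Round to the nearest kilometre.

11708 km

Δλ = 172.3948 − -155.1500 = 327.5448°; wrapped into (−180°, 180°]: -32.4552°.
Δφ = 48.7196 − -52.9078 = 101.6274°.
a = sin²(Δφ/2) + cos φ₁ · cos φ₂ · sin²(Δλ/2) = 0.631846.
c = 2·atan2(√a, √(1−a)) = 1.83764 rad → d = 6371·c ≈ 11707.63 km.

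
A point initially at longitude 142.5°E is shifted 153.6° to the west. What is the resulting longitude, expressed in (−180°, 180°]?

Start at +142.5°; shift −153.6° → -11.1°.
-11.1° already lies in (−180°, 180°].

11.1°W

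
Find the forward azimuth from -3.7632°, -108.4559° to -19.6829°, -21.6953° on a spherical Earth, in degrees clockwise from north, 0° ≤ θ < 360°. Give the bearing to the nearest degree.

109°

Δλ = -21.6953 − -108.4559 = 86.7606°.
θ = atan2( sin Δλ · cos φ₂ , cos φ₁ · sin φ₂ − sin φ₁ · cos φ₂ · cos Δλ )
  = atan2(0.94007, -0.33260) = 109.484° → normalised to [0°, 360°): 109.484°.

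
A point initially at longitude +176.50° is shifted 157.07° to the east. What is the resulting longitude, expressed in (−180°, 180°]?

Start at +176.50°; shift +157.07° → +333.57°.
+333.57° lies outside (−180°, 180°]; subtract 360° → -26.43°.

-26.43°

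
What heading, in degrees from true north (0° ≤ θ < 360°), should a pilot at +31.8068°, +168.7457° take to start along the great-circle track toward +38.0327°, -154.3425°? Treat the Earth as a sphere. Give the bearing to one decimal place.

Δλ = -154.3425 − 168.7457 = -323.0882°; wrapped into (−180°, 180°]: 36.9118°.
θ = atan2( sin Δλ · cos φ₂ , cos φ₁ · sin φ₂ − sin φ₁ · cos φ₂ · cos Δλ )
  = atan2(0.47306, 0.19166) = 67.945° → normalised to [0°, 360°): 67.945°.

67.9°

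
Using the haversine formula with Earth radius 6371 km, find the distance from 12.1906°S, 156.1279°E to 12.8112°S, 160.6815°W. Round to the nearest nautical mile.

Δλ = -160.6815 − 156.1279 = -316.8094°; wrapped into (−180°, 180°]: 43.1906°.
Δφ = -12.8112 − -12.1906 = -0.6206°.
a = sin²(Δφ/2) + cos φ₁ · cos φ₂ · sin²(Δλ/2) = 0.129138.
c = 2·atan2(√a, √(1−a)) = 0.73516 rad → d = 6371·c ≈ 4683.70 km ≈ 2529.00 nmi.

2529 nmi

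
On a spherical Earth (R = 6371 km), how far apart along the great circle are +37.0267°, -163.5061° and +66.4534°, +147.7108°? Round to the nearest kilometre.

4486 km

Δλ = 147.7108 − -163.5061 = 311.2169°; wrapped into (−180°, 180°]: -48.7831°.
Δφ = 66.4534 − 37.0267 = 29.4267°.
a = sin²(Δφ/2) + cos φ₁ · cos φ₂ · sin²(Δλ/2) = 0.118901.
c = 2·atan2(√a, √(1−a)) = 0.70409 rad → d = 6371·c ≈ 4485.78 km.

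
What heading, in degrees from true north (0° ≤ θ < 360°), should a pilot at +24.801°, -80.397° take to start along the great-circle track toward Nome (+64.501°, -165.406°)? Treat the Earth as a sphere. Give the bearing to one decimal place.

331.9°

Δλ = -165.406 − -80.397 = -85.009°.
θ = atan2( sin Δλ · cos φ₂ , cos φ₁ · sin φ₂ − sin φ₁ · cos φ₂ · cos Δλ )
  = atan2(-0.42886, 0.80364) = -28.087° → normalised to [0°, 360°): 331.913°.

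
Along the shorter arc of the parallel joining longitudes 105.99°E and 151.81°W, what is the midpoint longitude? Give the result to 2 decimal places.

157.09°E

Signed shortest Δλ from +105.99° to -151.81° is +102.20°.
Midpoint longitude = +105.99° + (+102.20°)/2 = +105.99° + 51.10° = +157.09°.
(The naïve average (+105.99 + -151.81)/2 = -22.91° is on the wrong side of the globe.)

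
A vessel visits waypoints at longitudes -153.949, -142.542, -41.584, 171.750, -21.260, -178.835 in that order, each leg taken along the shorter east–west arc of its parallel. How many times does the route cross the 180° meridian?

2

Leg 1: -153.949° → -142.542°, shortest Δλ = 11.407° (east) — does not cross 180°.
Leg 2: -142.542° → -41.584°, shortest Δλ = 100.958° (east) — does not cross 180°.
Leg 3: -41.584° → +171.750°, shortest Δλ = -146.666° (west) — crosses 180°.
Leg 4: +171.750° → -21.260°, shortest Δλ = 166.99° (east) — crosses 180°.
Leg 5: -21.260° → -178.835°, shortest Δλ = -157.575° (west) — does not cross 180°.
Total crossings: 2.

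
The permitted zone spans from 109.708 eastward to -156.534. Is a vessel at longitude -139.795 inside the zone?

No

Band width going east from +109.708° to -156.534°: ((-156.534 − 109.708) mod 360) = 93.758°.
Offset of -139.795° east of the west edge: ((-139.795 − 109.708) mod 360) = 110.497°.
110.497° > 93.758° ⇒ outside.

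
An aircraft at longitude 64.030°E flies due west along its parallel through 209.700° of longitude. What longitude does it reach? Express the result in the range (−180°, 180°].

Start at +64.030°; shift −209.700° → -145.670°.
-145.670° already lies in (−180°, 180°].

145.670°W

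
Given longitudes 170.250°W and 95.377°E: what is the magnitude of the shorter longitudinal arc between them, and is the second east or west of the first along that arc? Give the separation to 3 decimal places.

94.373° west

Raw difference: 95.377 − -170.250 = 265.627°.
Normalise into (−180°, 180°]: 265.627° − 360° = -94.373°.
Negative ⇒ the second point lies to the west; separation 94.373°.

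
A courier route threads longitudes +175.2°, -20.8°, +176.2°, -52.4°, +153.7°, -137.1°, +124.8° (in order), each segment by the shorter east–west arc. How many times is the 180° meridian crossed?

6

Leg 1: +175.2° → -20.8°, shortest Δλ = 164.0° (east) — crosses 180°.
Leg 2: -20.8° → +176.2°, shortest Δλ = -163.0° (west) — crosses 180°.
Leg 3: +176.2° → -52.4°, shortest Δλ = 131.4° (east) — crosses 180°.
Leg 4: -52.4° → +153.7°, shortest Δλ = -153.9° (west) — crosses 180°.
Leg 5: +153.7° → -137.1°, shortest Δλ = 69.2° (east) — crosses 180°.
Leg 6: -137.1° → +124.8°, shortest Δλ = -98.1° (west) — crosses 180°.
Total crossings: 6.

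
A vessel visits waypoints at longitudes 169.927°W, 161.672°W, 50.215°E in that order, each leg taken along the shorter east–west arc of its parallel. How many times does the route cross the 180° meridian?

Leg 1: -169.927° → -161.672°, shortest Δλ = 8.255° (east) — does not cross 180°.
Leg 2: -161.672° → +50.215°, shortest Δλ = -148.113° (west) — crosses 180°.
Total crossings: 1.

1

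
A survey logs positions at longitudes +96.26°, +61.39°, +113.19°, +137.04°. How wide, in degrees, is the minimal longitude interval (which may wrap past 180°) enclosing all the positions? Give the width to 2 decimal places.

Sort the longitudes: +61.39°, +96.26°, +113.19°, +137.04°.
Eastward gaps between consecutive values (wrapping around): 34.87°, 16.93°, 23.85°, 284.35°.
Largest gap = 284.35° ⇒ minimal covering band is its complement: 360° − 284.35° = 75.65°.
Band runs from +61.39° eastward to +137.04°.

75.65°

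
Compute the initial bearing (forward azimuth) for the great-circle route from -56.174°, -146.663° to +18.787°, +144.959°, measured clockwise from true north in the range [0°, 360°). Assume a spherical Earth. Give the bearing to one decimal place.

298.1°

Δλ = 144.959 − -146.663 = 291.622°; wrapped into (−180°, 180°]: -68.378°.
θ = atan2( sin Δλ · cos φ₂ , cos φ₁ · sin φ₂ − sin φ₁ · cos φ₂ · cos Δλ )
  = atan2(-0.88011, 0.46908) = -61.943° → normalised to [0°, 360°): 298.057°.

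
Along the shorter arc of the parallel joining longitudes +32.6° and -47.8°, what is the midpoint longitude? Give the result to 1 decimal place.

-7.6°

Signed shortest Δλ from +32.6° to -47.8° is -80.4°.
Midpoint longitude = +32.6° + (-80.4°)/2 = +32.6° − 40.2° = -7.6°.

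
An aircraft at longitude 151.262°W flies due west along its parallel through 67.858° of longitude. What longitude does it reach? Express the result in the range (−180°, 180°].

Start at -151.262°; shift −67.858° → -219.120°.
-219.120° lies outside (−180°, 180°]; add 360° → +140.880°.

140.880°E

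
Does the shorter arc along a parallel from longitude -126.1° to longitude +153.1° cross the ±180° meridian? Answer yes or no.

Yes

Naïve |153.1 − -126.1| = 279.2° > 180°, so the shorter arc goes the other way round — across 180°.
Signed shortest Δλ = ((153.1 − -126.1 + 180) mod 360) − 180 = -80.8°.
Going west by 80.8° from -126.1° passes through 180° before reaching +153.1°.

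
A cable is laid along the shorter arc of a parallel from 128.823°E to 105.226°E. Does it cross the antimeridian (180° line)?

Signed shortest Δλ = ((105.226 − 128.823 + 180) mod 360) − 180 = -23.597°.
Going west by 23.597° from +128.823° reaches +105.226° without touching 180°.

No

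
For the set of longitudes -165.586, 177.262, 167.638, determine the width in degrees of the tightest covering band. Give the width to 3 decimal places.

Sort the longitudes: -165.586°, +167.638°, +177.262°.
Eastward gaps between consecutive values (wrapping around): 333.224°, 9.624°, 17.152°.
Largest gap = 333.224° ⇒ minimal covering band is its complement: 360° − 333.224° = 26.776°.
Band runs from +167.638° eastward to -165.586°, crossing the antimeridian.

26.776°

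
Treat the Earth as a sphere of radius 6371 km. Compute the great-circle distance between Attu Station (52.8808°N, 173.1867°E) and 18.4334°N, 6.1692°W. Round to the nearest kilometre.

12085 km

Δλ = -6.1692 − 173.1867 = -179.3559°.
Δφ = 18.4334 − 52.8808 = -34.4474°.
a = sin²(Δφ/2) + cos φ₁ · cos φ₂ · sin²(Δλ/2) = 0.660171.
c = 2·atan2(√a, √(1−a)) = 1.89689 rad → d = 6371·c ≈ 12085.07 km.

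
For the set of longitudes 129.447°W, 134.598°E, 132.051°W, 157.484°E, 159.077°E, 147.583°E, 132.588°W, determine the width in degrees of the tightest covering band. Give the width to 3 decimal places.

Sort the longitudes: -132.588°, -132.051°, -129.447°, +134.598°, +147.583°, +157.484°, +159.077°.
Eastward gaps between consecutive values (wrapping around): 0.537°, 2.604°, 264.045°, 12.985°, 9.901°, 1.593°, 68.335°.
Largest gap = 264.045° ⇒ minimal covering band is its complement: 360° − 264.045° = 95.955°.
Band runs from +134.598° eastward to -129.447°, crossing the antimeridian.

95.955°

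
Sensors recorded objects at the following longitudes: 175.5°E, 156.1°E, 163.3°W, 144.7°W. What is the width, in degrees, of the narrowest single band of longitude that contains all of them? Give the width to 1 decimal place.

59.2°

Sort the longitudes: -163.3°, -144.7°, +156.1°, +175.5°.
Eastward gaps between consecutive values (wrapping around): 18.6°, 300.8°, 19.4°, 21.2°.
Largest gap = 300.8° ⇒ minimal covering band is its complement: 360° − 300.8° = 59.2°.
Band runs from +156.1° eastward to -144.7°, crossing the antimeridian.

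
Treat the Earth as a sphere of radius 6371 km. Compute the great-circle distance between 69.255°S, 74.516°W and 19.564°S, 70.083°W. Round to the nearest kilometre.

5534 km

Δλ = -70.083 − -74.516 = 4.433°.
Δφ = -19.564 − -69.255 = 49.691°.
a = sin²(Δφ/2) + cos φ₁ · cos φ₂ · sin²(Δλ/2) = 0.177044.
c = 2·atan2(√a, √(1−a)) = 0.86858 rad → d = 6371·c ≈ 5533.72 km.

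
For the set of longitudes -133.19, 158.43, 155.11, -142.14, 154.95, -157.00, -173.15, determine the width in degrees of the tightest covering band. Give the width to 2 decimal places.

71.86°

Sort the longitudes: -173.15°, -157.00°, -142.14°, -133.19°, +154.95°, +155.11°, +158.43°.
Eastward gaps between consecutive values (wrapping around): 16.15°, 14.86°, 8.95°, 288.14°, 0.16°, 3.32°, 28.42°.
Largest gap = 288.14° ⇒ minimal covering band is its complement: 360° − 288.14° = 71.86°.
Band runs from +154.95° eastward to -133.19°, crossing the antimeridian.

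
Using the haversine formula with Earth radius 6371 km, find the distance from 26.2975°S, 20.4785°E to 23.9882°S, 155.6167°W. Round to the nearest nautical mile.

7780 nmi

Δλ = -155.6167 − 20.4785 = -176.0952°.
Δφ = -23.9882 − -26.2975 = 2.3093°.
a = sin²(Δφ/2) + cos φ₁ · cos φ₂ · sin²(Δλ/2) = 0.818529.
c = 2·atan2(√a, √(1−a)) = 2.26147 rad → d = 6371·c ≈ 14407.84 km ≈ 7779.61 nmi.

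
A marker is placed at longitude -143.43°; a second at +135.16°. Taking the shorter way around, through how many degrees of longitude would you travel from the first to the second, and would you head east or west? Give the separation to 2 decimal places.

81.41° west

Raw difference: 135.16 − -143.43 = 278.59°.
Normalise into (−180°, 180°]: 278.59° − 360° = -81.41°.
Negative ⇒ the second point lies to the west; separation 81.41°.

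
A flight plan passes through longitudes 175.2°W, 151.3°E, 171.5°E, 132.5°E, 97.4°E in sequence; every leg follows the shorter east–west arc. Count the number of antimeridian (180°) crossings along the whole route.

1

Leg 1: -175.2° → +151.3°, shortest Δλ = -33.5° (west) — crosses 180°.
Leg 2: +151.3° → +171.5°, shortest Δλ = 20.2° (east) — does not cross 180°.
Leg 3: +171.5° → +132.5°, shortest Δλ = -39.0° (west) — does not cross 180°.
Leg 4: +132.5° → +97.4°, shortest Δλ = -35.1° (west) — does not cross 180°.
Total crossings: 1.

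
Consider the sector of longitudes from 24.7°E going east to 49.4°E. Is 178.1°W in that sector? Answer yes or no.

No

Band width going east from +24.7° to +49.4°: ((49.4 − 24.7) mod 360) = 24.7°.
Offset of -178.1° east of the west edge: ((-178.1 − 24.7) mod 360) = 157.2°.
157.2° > 24.7° ⇒ outside.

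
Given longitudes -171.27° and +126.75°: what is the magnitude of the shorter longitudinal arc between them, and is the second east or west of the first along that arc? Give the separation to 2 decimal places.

Raw difference: 126.75 − -171.27 = 298.02°.
Normalise into (−180°, 180°]: 298.02° − 360° = -61.98°.
Negative ⇒ the second point lies to the west; separation 61.98°.

61.98° west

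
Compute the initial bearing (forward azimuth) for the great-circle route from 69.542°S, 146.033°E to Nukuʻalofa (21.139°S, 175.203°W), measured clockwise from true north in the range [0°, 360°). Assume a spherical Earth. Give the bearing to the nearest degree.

Δλ = -175.203 − 146.033 = -321.236°; wrapped into (−180°, 180°]: 38.764°.
θ = atan2( sin Δλ · cos φ₂ , cos φ₁ · sin φ₂ − sin φ₁ · cos φ₂ · cos Δλ )
  = atan2(0.58398, 0.55534) = 46.440° → normalised to [0°, 360°): 46.440°.

46°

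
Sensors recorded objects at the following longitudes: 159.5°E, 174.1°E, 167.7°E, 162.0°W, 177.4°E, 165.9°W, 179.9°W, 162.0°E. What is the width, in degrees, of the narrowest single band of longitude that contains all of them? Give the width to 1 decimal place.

38.5°

Sort the longitudes: -179.9°, -165.9°, -162.0°, +159.5°, +162.0°, +167.7°, +174.1°, +177.4°.
Eastward gaps between consecutive values (wrapping around): 14.0°, 3.9°, 321.5°, 2.5°, 5.7°, 6.4°, 3.3°, 2.7°.
Largest gap = 321.5° ⇒ minimal covering band is its complement: 360° − 321.5° = 38.5°.
Band runs from +159.5° eastward to -162.0°, crossing the antimeridian.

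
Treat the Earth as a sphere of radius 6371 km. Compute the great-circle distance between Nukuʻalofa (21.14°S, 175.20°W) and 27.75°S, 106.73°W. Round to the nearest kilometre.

Δλ = -106.73 − -175.20 = 68.47°.
Δφ = -27.75 − -21.14 = -6.61°.
a = sin²(Δφ/2) + cos φ₁ · cos φ₂ · sin²(Δλ/2) = 0.264577.
c = 2·atan2(√a, √(1−a)) = 1.08055 rad → d = 6371·c ≈ 6884.16 km.

6884 km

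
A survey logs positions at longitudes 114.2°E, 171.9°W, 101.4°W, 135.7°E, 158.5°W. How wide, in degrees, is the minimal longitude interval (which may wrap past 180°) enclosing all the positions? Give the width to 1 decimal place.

144.4°

Sort the longitudes: -171.9°, -158.5°, -101.4°, +114.2°, +135.7°.
Eastward gaps between consecutive values (wrapping around): 13.4°, 57.1°, 215.6°, 21.5°, 52.4°.
Largest gap = 215.6° ⇒ minimal covering band is its complement: 360° − 215.6° = 144.4°.
Band runs from +114.2° eastward to -101.4°, crossing the antimeridian.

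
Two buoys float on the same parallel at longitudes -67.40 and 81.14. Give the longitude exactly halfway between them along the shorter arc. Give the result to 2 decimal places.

Signed shortest Δλ from -67.40° to +81.14° is +148.54°.
Midpoint longitude = -67.40° + (+148.54°)/2 = -67.40° + 74.27° = +6.87°.

+6.87°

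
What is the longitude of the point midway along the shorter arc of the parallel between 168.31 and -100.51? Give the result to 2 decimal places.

Signed shortest Δλ from +168.31° to -100.51° is +91.18°.
Midpoint longitude = +168.31° + (+91.18°)/2 = +168.31° + 45.59° = +213.90°.
Normalise into (−180°, 180°]: -146.10°.
(The naïve average (+168.31 + -100.51)/2 = 33.9° is on the wrong side of the globe.)

-146.10°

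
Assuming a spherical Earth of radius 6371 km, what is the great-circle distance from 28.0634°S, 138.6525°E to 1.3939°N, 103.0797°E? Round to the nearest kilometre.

Δλ = 103.0797 − 138.6525 = -35.5728°.
Δφ = 1.3939 − -28.0634 = 29.4573°.
a = sin²(Δφ/2) + cos φ₁ · cos φ₂ · sin²(Δλ/2) = 0.146955.
c = 2·atan2(√a, √(1−a)) = 0.78684 rad → d = 6371·c ≈ 5012.93 km.

5013 km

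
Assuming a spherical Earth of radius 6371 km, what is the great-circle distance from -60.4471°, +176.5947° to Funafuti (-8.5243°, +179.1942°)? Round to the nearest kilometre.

Δλ = 179.1942 − 176.5947 = 2.5995°.
Δφ = -8.5243 − -60.4471 = 51.9228°.
a = sin²(Δφ/2) + cos φ₁ · cos φ₂ · sin²(Δλ/2) = 0.191890.
c = 2·atan2(√a, √(1−a)) = 0.90686 rad → d = 6371·c ≈ 5777.61 km.

5778 km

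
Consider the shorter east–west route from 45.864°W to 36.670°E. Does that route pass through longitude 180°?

Signed shortest Δλ = ((36.670 − -45.864 + 180) mod 360) − 180 = 82.534°.
Going east by 82.534° from -45.864° reaches +36.670° without touching 180°.

No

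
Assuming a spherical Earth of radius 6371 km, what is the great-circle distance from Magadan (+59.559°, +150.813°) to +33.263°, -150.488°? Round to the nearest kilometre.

Δλ = -150.488 − 150.813 = -301.301°; wrapped into (−180°, 180°]: 58.699°.
Δφ = 33.263 − 59.559 = -26.296°.
a = sin²(Δφ/2) + cos φ₁ · cos φ₂ · sin²(Δλ/2) = 0.153514.
c = 2·atan2(√a, √(1−a)) = 0.80519 rad → d = 6371·c ≈ 5129.89 km.

5130 km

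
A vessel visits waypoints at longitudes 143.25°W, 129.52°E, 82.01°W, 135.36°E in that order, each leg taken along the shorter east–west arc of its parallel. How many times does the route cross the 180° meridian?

3

Leg 1: -143.25° → +129.52°, shortest Δλ = -87.23° (west) — crosses 180°.
Leg 2: +129.52° → -82.01°, shortest Δλ = 148.47° (east) — crosses 180°.
Leg 3: -82.01° → +135.36°, shortest Δλ = -142.63° (west) — crosses 180°.
Total crossings: 3.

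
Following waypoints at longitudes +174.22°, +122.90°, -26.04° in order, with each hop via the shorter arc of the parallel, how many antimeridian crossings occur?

Leg 1: +174.22° → +122.90°, shortest Δλ = -51.32° (west) — does not cross 180°.
Leg 2: +122.90° → -26.04°, shortest Δλ = -148.94° (west) — does not cross 180°.
Total crossings: 0.

0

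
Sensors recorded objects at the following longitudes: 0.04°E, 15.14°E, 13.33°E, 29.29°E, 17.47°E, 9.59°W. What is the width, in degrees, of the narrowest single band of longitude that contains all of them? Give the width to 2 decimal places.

38.88°

Sort the longitudes: -9.59°, +0.04°, +13.33°, +15.14°, +17.47°, +29.29°.
Eastward gaps between consecutive values (wrapping around): 9.63°, 13.29°, 1.81°, 2.33°, 11.82°, 321.12°.
Largest gap = 321.12° ⇒ minimal covering band is its complement: 360° − 321.12° = 38.88°.
Band runs from -9.59° eastward to +29.29°.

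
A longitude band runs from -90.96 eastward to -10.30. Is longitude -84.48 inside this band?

Yes

Band width going east from -90.96° to -10.30°: ((-10.30 − -90.96) mod 360) = 80.66°.
Offset of -84.48° east of the west edge: ((-84.48 − -90.96) mod 360) = 6.48°.
6.48° ≤ 80.66° ⇒ inside.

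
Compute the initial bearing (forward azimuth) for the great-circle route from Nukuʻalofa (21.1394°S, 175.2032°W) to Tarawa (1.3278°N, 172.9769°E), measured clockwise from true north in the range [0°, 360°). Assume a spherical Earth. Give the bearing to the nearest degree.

331°

Δλ = 172.9769 − -175.2032 = 348.1801°; wrapped into (−180°, 180°]: -11.8199°.
θ = atan2( sin Δλ · cos φ₂ , cos φ₁ · sin φ₂ − sin φ₁ · cos φ₂ · cos Δλ )
  = atan2(-0.20478, 0.37451) = -28.670° → normalised to [0°, 360°): 331.330°.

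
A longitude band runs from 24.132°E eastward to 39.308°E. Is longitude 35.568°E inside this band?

Band width going east from +24.132° to +39.308°: ((39.308 − 24.132) mod 360) = 15.176°.
Offset of +35.568° east of the west edge: ((35.568 − 24.132) mod 360) = 11.436°.
11.436° ≤ 15.176° ⇒ inside.

Yes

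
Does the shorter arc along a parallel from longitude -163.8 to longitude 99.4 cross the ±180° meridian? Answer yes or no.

Yes

Naïve |99.4 − -163.8| = 263.2° > 180°, so the shorter arc goes the other way round — across 180°.
Signed shortest Δλ = ((99.4 − -163.8 + 180) mod 360) − 180 = -96.8°.
Going west by 96.8° from -163.8° passes through 180° before reaching +99.4°.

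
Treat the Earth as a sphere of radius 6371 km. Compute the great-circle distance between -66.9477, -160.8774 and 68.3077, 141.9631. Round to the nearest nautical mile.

Δλ = 141.9631 − -160.8774 = 302.8405°; wrapped into (−180°, 180°]: -57.1595°.
Δφ = 68.3077 − -66.9477 = 135.2554°.
a = sin²(Δφ/2) + cos φ₁ · cos φ₂ · sin²(Δλ/2) = 0.888248.
c = 2·atan2(√a, √(1−a)) = 2.45988 rad → d = 6371·c ≈ 15671.91 km ≈ 8462.15 nmi.

8462 nmi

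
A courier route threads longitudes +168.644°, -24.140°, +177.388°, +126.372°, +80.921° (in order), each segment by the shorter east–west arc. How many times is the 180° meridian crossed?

Leg 1: +168.644° → -24.140°, shortest Δλ = 167.216° (east) — crosses 180°.
Leg 2: -24.140° → +177.388°, shortest Δλ = -158.472° (west) — crosses 180°.
Leg 3: +177.388° → +126.372°, shortest Δλ = -51.016° (west) — does not cross 180°.
Leg 4: +126.372° → +80.921°, shortest Δλ = -45.451° (west) — does not cross 180°.
Total crossings: 2.

2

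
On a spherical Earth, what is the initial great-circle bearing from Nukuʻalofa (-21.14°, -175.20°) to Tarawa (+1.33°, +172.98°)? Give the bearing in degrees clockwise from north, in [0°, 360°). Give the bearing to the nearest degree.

331°

Δλ = 172.98 − -175.20 = 348.18°; wrapped into (−180°, 180°]: -11.82°.
θ = atan2( sin Δλ · cos φ₂ , cos φ₁ · sin φ₂ − sin φ₁ · cos φ₂ · cos Δλ )
  = atan2(-0.20478, 0.37455) = -28.667° → normalised to [0°, 360°): 331.333°.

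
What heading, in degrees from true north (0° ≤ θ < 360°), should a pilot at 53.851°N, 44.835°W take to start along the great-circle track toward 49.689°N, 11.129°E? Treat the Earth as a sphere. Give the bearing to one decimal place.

Δλ = 11.129 − -44.835 = 55.964°.
θ = atan2( sin Δλ · cos φ₂ , cos φ₁ · sin φ₂ − sin φ₁ · cos φ₂ · cos Δλ )
  = atan2(0.53611, 0.15743) = 73.635° → normalised to [0°, 360°): 73.635°.

73.6°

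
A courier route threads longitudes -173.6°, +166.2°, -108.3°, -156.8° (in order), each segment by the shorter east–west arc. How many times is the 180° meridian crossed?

Leg 1: -173.6° → +166.2°, shortest Δλ = -20.2° (west) — crosses 180°.
Leg 2: +166.2° → -108.3°, shortest Δλ = 85.5° (east) — crosses 180°.
Leg 3: -108.3° → -156.8°, shortest Δλ = -48.5° (west) — does not cross 180°.
Total crossings: 2.

2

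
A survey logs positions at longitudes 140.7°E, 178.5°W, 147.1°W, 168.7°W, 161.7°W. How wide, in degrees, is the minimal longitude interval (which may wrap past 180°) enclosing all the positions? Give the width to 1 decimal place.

Sort the longitudes: -178.5°, -168.7°, -161.7°, -147.1°, +140.7°.
Eastward gaps between consecutive values (wrapping around): 9.8°, 7.0°, 14.6°, 287.8°, 40.8°.
Largest gap = 287.8° ⇒ minimal covering band is its complement: 360° − 287.8° = 72.2°.
Band runs from +140.7° eastward to -147.1°, crossing the antimeridian.

72.2°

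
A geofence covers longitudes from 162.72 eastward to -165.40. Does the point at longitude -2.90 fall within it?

Band width going east from +162.72° to -165.40°: ((-165.40 − 162.72) mod 360) = 31.88°.
Offset of -2.90° east of the west edge: ((-2.90 − 162.72) mod 360) = 194.38°.
194.38° > 31.88° ⇒ outside.

No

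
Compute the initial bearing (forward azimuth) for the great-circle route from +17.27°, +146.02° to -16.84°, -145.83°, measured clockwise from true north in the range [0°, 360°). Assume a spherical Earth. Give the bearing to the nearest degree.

Δλ = -145.83 − 146.02 = -291.85°; wrapped into (−180°, 180°]: 68.15°.
θ = atan2( sin Δλ · cos φ₂ , cos φ₁ · sin φ₂ − sin φ₁ · cos φ₂ · cos Δλ )
  = atan2(0.88836, -0.38239) = 113.289° → normalised to [0°, 360°): 113.289°.

113°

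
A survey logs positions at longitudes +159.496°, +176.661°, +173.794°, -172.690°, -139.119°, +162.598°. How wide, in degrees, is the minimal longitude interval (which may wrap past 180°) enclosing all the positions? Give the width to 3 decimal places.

Sort the longitudes: -172.690°, -139.119°, +159.496°, +162.598°, +173.794°, +176.661°.
Eastward gaps between consecutive values (wrapping around): 33.571°, 298.615°, 3.102°, 11.196°, 2.867°, 10.649°.
Largest gap = 298.615° ⇒ minimal covering band is its complement: 360° − 298.615° = 61.385°.
Band runs from +159.496° eastward to -139.119°, crossing the antimeridian.

61.385°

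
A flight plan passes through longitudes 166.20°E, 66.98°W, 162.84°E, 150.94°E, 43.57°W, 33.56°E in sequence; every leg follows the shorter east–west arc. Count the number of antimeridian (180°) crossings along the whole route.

3

Leg 1: +166.20° → -66.98°, shortest Δλ = 126.82° (east) — crosses 180°.
Leg 2: -66.98° → +162.84°, shortest Δλ = -130.18° (west) — crosses 180°.
Leg 3: +162.84° → +150.94°, shortest Δλ = -11.9° (west) — does not cross 180°.
Leg 4: +150.94° → -43.57°, shortest Δλ = 165.49° (east) — crosses 180°.
Leg 5: -43.57° → +33.56°, shortest Δλ = 77.13° (east) — does not cross 180°.
Total crossings: 3.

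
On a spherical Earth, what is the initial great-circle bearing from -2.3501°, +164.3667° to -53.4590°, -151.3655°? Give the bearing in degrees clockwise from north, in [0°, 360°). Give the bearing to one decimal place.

Δλ = -151.3655 − 164.3667 = -315.7322°; wrapped into (−180°, 180°]: 44.2678°.
θ = atan2( sin Δλ · cos φ₂ , cos φ₁ · sin φ₂ − sin φ₁ · cos φ₂ · cos Δλ )
  = atan2(0.41560, -0.78527) = 152.111° → normalised to [0°, 360°): 152.111°.

152.1°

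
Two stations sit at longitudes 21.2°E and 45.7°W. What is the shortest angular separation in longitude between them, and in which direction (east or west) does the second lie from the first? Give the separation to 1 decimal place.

Raw difference: -45.7 − 21.2 = -66.9°.
Normalise into (−180°, 180°]: -66.9° stays -66.9°.
Negative ⇒ the second point lies to the west; separation 66.9°.

66.9° west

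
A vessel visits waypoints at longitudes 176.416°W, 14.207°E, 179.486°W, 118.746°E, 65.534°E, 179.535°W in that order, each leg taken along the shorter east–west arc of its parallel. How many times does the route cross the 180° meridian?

Leg 1: -176.416° → +14.207°, shortest Δλ = -169.377° (west) — crosses 180°.
Leg 2: +14.207° → -179.486°, shortest Δλ = 166.307° (east) — crosses 180°.
Leg 3: -179.486° → +118.746°, shortest Δλ = -61.768° (west) — crosses 180°.
Leg 4: +118.746° → +65.534°, shortest Δλ = -53.212° (west) — does not cross 180°.
Leg 5: +65.534° → -179.535°, shortest Δλ = 114.931° (east) — crosses 180°.
Total crossings: 4.

4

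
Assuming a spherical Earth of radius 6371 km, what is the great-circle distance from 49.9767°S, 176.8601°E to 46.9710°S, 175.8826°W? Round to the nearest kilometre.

630 km

Δλ = -175.8826 − 176.8601 = -352.7427°; wrapped into (−180°, 180°]: 7.2573°.
Δφ = -46.9710 − -49.9767 = 3.0057°.
a = sin²(Δφ/2) + cos φ₁ · cos φ₂ · sin²(Δλ/2) = 0.002446.
c = 2·atan2(√a, √(1−a)) = 0.09895 rad → d = 6371·c ≈ 630.39 km.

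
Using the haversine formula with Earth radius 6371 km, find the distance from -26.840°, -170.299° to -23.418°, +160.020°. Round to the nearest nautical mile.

1623 nmi

Δλ = 160.020 − -170.299 = 330.319°; wrapped into (−180°, 180°]: -29.681°.
Δφ = -23.418 − -26.840 = 3.422°.
a = sin²(Δφ/2) + cos φ₁ · cos φ₂ · sin²(Δλ/2) = 0.054605.
c = 2·atan2(√a, √(1−a)) = 0.47171 rad → d = 6371·c ≈ 3005.30 km ≈ 1622.73 nmi.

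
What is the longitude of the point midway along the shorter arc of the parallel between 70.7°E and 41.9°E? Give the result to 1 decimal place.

56.3°E

Signed shortest Δλ from +70.7° to +41.9° is -28.8°.
Midpoint longitude = +70.7° + (-28.8°)/2 = +70.7° − 14.4° = +56.3°.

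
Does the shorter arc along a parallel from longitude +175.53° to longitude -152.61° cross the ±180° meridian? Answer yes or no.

Yes

Naïve |-152.61 − 175.53| = 328.14° > 180°, so the shorter arc goes the other way round — across 180°.
Signed shortest Δλ = ((-152.61 − 175.53 + 180) mod 360) − 180 = 31.86°.
Going east by 31.86° from +175.53° passes through 180° before reaching -152.61°.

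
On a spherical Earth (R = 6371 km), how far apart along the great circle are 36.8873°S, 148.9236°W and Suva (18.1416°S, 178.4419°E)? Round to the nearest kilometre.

3804 km

Δλ = 178.4419 − -148.9236 = 327.3655°; wrapped into (−180°, 180°]: -32.6345°.
Δφ = -18.1416 − -36.8873 = 18.7457°.
a = sin²(Δφ/2) + cos φ₁ · cos φ₂ · sin²(Δλ/2) = 0.086519.
c = 2·atan2(√a, √(1−a)) = 0.59711 rad → d = 6371·c ≈ 3804.21 km.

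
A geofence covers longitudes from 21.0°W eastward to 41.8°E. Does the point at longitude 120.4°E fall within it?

Band width going east from -21.0° to +41.8°: ((41.8 − -21.0) mod 360) = 62.8°.
Offset of +120.4° east of the west edge: ((120.4 − -21.0) mod 360) = 141.4°.
141.4° > 62.8° ⇒ outside.

No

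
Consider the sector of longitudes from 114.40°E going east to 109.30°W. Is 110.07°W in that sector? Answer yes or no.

Band width going east from +114.40° to -109.30°: ((-109.30 − 114.40) mod 360) = 136.30°.
Offset of -110.07° east of the west edge: ((-110.07 − 114.40) mod 360) = 135.53°.
135.53° ≤ 136.30° ⇒ inside.

Yes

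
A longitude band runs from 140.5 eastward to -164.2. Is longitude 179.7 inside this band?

Yes

Band width going east from +140.5° to -164.2°: ((-164.2 − 140.5) mod 360) = 55.3°.
Offset of +179.7° east of the west edge: ((179.7 − 140.5) mod 360) = 39.2°.
39.2° ≤ 55.3° ⇒ inside.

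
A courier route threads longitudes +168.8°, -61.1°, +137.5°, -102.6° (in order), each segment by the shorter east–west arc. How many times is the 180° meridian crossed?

3

Leg 1: +168.8° → -61.1°, shortest Δλ = 130.1° (east) — crosses 180°.
Leg 2: -61.1° → +137.5°, shortest Δλ = -161.4° (west) — crosses 180°.
Leg 3: +137.5° → -102.6°, shortest Δλ = 119.9° (east) — crosses 180°.
Total crossings: 3.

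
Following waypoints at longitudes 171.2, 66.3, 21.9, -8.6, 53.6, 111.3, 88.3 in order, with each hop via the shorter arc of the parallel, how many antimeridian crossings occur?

Leg 1: +171.2° → +66.3°, shortest Δλ = -104.9° (west) — does not cross 180°.
Leg 2: +66.3° → +21.9°, shortest Δλ = -44.4° (west) — does not cross 180°.
Leg 3: +21.9° → -8.6°, shortest Δλ = -30.5° (west) — does not cross 180°.
Leg 4: -8.6° → +53.6°, shortest Δλ = 62.2° (east) — does not cross 180°.
Leg 5: +53.6° → +111.3°, shortest Δλ = 57.7° (east) — does not cross 180°.
Leg 6: +111.3° → +88.3°, shortest Δλ = -23.0° (west) — does not cross 180°.
Total crossings: 0.

0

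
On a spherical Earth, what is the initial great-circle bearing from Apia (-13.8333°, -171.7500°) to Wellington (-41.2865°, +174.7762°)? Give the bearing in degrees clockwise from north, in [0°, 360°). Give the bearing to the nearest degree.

201°

Δλ = 174.7762 − -171.7500 = 346.5262°; wrapped into (−180°, 180°]: -13.4738°.
θ = atan2( sin Δλ · cos φ₂ , cos φ₁ · sin φ₂ − sin φ₁ · cos φ₂ · cos Δλ )
  = atan2(-0.17508, -0.46597) = -159.407° → normalised to [0°, 360°): 200.593°.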